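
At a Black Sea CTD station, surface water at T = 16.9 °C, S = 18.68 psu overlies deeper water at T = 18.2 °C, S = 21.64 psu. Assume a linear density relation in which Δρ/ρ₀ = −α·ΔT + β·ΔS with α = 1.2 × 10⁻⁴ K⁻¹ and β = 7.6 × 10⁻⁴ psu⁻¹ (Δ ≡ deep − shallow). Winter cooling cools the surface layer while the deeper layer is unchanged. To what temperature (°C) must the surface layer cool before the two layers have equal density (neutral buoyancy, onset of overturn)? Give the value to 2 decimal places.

Neutral buoyancy requires Δρ = 0, i.e. −α(T_deep − T_surf′) + β(S_deep − S_surf) = 0.
T_surf′ = T_deep − (β/α)·ΔS = 18.2 − (7.6 × 10⁻⁴/1.2 × 10⁻⁴)·(+2.96) = -0.5467 °C.
Cooling required: 16.9 − (-0.5467) = 17.4467 °C.

-0.55 °C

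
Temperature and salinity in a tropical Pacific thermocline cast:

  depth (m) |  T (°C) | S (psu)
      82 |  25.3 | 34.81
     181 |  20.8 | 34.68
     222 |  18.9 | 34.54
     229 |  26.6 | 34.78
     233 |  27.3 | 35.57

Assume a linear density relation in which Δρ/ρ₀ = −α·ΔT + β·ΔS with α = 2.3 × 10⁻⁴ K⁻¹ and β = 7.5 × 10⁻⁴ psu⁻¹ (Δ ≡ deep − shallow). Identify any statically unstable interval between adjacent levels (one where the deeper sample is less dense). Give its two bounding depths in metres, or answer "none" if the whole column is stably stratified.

Evaluate Δρ/ρ₀ = −αΔT + βΔS across each adjacent pair:
  82–181 m: −αΔT+βΔS = −(2.3 × 10⁻⁴)(-4.5)+(7.5 × 10⁻⁴)(-0.13) = 9.4 × 10⁻⁴ → stable
  181–222 m: −αΔT+βΔS = −(2.3 × 10⁻⁴)(-1.9)+(7.5 × 10⁻⁴)(-0.14) = 3.3 × 10⁻⁴ → stable
  222–229 m: −αΔT+βΔS = −(2.3 × 10⁻⁴)(+7.7)+(7.5 × 10⁻⁴)(+0.24) = -1.6 × 10⁻³ → UNSTABLE
  229–233 m: −αΔT+βΔS = −(2.3 × 10⁻⁴)(+0.7)+(7.5 × 10⁻⁴)(+0.79) = 4.3 × 10⁻⁴ → stable
The 222–229 m interval has Δρ < 0: lighter water underlies denser water.

222–229 m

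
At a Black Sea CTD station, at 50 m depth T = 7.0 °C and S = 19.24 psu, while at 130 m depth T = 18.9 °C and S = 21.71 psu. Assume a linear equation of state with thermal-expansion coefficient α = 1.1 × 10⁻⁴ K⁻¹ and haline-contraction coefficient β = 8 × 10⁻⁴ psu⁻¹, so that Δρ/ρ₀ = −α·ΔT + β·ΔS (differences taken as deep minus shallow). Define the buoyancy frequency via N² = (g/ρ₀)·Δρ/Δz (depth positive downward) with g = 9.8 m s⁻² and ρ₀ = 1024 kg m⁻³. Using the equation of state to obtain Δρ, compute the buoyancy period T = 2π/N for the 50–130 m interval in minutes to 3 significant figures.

ΔT = +11.9 K, ΔS = +2.47 psu (deep − shallow).
Δρ/ρ₀ = −αΔT + βΔS = -1.309 × 10⁻³ + 1.976 × 10⁻³ = 6.67 × 10⁻⁴, so Δρ ≈ 0.6830 kg m⁻³.
N² = (g/ρ₀)·Δρ/Δz = g·(Δρ/ρ₀)/Δz = 9.8 × 6.67 × 10⁻⁴ / 80 = 8.1708 × 10⁻⁵ s⁻².
N = √(8.1708 × 10⁻⁵) = 9.0392 × 10⁻³ rad s⁻¹ → T = 2π/N = 695.10 s = 11.585 min ≈ 11.6 min.

11.6 min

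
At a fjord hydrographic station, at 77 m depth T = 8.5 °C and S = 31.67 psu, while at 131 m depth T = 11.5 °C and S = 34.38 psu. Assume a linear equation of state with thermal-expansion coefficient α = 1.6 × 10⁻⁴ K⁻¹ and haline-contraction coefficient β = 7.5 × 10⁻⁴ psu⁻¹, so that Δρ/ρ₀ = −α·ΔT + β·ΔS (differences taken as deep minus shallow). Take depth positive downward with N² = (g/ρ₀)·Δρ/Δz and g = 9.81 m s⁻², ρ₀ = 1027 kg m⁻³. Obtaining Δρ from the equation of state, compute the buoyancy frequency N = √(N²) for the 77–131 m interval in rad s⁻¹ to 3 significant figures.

0.0168 rad s⁻¹

ΔT = +3.0 K, ΔS = +2.71 psu (deep − shallow).
Δρ/ρ₀ = −αΔT + βΔS = -4.80 × 10⁻⁴ + 2.0325 × 10⁻³ = 1.5525 × 10⁻³, so Δρ ≈ 1.594 kg m⁻³.
N² = (g/ρ₀)·Δρ/Δz = g·(Δρ/ρ₀)/Δz = 9.81 × 1.5525 × 10⁻³ / 54 = 2.8204 × 10⁻⁴ s⁻².
N = √(2.8204 × 10⁻⁴) = 0.016794 rad s⁻¹ ≈ 0.0168 rad s⁻¹.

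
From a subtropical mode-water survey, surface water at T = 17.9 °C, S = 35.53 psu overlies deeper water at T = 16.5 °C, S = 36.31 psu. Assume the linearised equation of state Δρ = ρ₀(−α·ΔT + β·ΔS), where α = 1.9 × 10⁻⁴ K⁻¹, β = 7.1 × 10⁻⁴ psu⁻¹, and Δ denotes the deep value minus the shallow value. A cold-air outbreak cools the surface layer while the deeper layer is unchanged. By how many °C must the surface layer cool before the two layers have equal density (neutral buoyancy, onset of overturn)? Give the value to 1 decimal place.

4.3 °C

Neutral buoyancy requires Δρ = 0, i.e. −α(T_deep − T_surf′) + β(S_deep − S_surf) = 0.
T_surf′ = T_deep − (β/α)·ΔS = 16.5 − (7.1 × 10⁻⁴/1.9 × 10⁻⁴)·(+0.78) = 13.585 °C.
Cooling required: 17.9 − (13.585) = 4.315 °C.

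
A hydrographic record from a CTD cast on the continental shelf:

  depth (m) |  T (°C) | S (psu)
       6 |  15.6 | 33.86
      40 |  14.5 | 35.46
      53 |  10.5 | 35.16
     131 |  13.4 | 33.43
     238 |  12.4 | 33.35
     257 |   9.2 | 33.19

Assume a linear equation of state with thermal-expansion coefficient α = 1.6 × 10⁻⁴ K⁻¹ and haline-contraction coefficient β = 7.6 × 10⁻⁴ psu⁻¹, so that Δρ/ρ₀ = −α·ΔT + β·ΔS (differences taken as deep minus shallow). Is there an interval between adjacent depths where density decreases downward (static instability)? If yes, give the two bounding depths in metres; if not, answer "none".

53–131 m

Evaluate Δρ/ρ₀ = −αΔT + βΔS across each adjacent pair:
  6–40 m: −αΔT+βΔS = −(1.6 × 10⁻⁴)(-1.1)+(7.6 × 10⁻⁴)(+1.60) = 1.4 × 10⁻³ → stable
  40–53 m: −αΔT+βΔS = −(1.6 × 10⁻⁴)(-4.0)+(7.6 × 10⁻⁴)(-0.30) = 4.1 × 10⁻⁴ → stable
  53–131 m: −αΔT+βΔS = −(1.6 × 10⁻⁴)(+2.9)+(7.6 × 10⁻⁴)(-1.73) = -1.8 × 10⁻³ → UNSTABLE
  131–238 m: −αΔT+βΔS = −(1.6 × 10⁻⁴)(-1.0)+(7.6 × 10⁻⁴)(-0.08) = 9.9 × 10⁻⁵ → stable
  238–257 m: −αΔT+βΔS = −(1.6 × 10⁻⁴)(-3.2)+(7.6 × 10⁻⁴)(-0.16) = 3.9 × 10⁻⁴ → stable
The 53–131 m interval has Δρ < 0: lighter water underlies denser water.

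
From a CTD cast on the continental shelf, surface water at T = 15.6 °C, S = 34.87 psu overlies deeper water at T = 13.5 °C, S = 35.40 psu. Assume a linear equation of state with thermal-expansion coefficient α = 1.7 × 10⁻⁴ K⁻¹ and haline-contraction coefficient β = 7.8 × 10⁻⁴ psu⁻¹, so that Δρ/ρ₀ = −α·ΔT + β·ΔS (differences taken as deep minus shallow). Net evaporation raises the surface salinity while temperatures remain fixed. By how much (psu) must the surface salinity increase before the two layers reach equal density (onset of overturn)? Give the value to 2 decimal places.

0.99 psu

Neutral buoyancy requires −α(T_deep − T_surf) + β(S_deep − S_surf′) = 0.
S_surf′ = S_deep − (α/β)·ΔT = 35.40 − (1.7 × 10⁻⁴/7.8 × 10⁻⁴)·(-2.1) = 35.8577 psu.
Increase required: 35.8577 − 34.87 = 0.9877 psu.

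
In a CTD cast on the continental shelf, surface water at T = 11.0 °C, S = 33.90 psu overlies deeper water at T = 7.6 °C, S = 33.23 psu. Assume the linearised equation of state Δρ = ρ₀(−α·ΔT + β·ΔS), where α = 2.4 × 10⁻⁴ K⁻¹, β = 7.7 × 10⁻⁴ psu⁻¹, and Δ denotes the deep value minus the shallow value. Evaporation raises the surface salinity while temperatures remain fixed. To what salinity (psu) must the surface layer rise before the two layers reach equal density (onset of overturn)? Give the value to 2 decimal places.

Neutral buoyancy requires −α(T_deep − T_surf) + β(S_deep − S_surf′) = 0.
S_surf′ = S_deep − (α/β)·ΔT = 33.23 − (2.4 × 10⁻⁴/7.7 × 10⁻⁴)·(-3.4) = 34.2897 psu.
Increase required: 34.2897 − 33.90 = 0.3897 psu.

34.29 psu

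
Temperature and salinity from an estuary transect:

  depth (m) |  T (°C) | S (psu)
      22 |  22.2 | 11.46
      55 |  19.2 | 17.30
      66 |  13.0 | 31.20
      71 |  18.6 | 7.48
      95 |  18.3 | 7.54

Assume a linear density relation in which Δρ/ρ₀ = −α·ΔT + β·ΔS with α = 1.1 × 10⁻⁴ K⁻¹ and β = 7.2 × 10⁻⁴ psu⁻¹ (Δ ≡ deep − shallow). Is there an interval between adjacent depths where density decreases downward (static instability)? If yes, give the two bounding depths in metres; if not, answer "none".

Evaluate Δρ/ρ₀ = −αΔT + βΔS across each adjacent pair:
  22–55 m: −αΔT+βΔS = −(1.1 × 10⁻⁴)(-3.0)+(7.2 × 10⁻⁴)(+5.84) = 4.5 × 10⁻³ → stable
  55–66 m: −αΔT+βΔS = −(1.1 × 10⁻⁴)(-6.2)+(7.2 × 10⁻⁴)(+13.90) = 0.011 → stable
  66–71 m: −αΔT+βΔS = −(1.1 × 10⁻⁴)(+5.6)+(7.2 × 10⁻⁴)(-23.72) = -0.018 → UNSTABLE
  71–95 m: −αΔT+βΔS = −(1.1 × 10⁻⁴)(-0.3)+(7.2 × 10⁻⁴)(+0.06) = 7.6 × 10⁻⁵ → stable
The 66–71 m interval has Δρ < 0: lighter water underlies denser water.

66–71 m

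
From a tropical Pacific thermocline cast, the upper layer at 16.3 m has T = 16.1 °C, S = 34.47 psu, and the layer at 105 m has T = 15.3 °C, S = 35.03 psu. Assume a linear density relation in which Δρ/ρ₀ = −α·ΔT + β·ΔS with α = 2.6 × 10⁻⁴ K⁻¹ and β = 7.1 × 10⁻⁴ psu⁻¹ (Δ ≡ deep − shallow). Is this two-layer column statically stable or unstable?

ΔT = 15.3 − 16.1 = -0.8 K and ΔS = 35.03 − 34.47 = +0.56 psu (deep − shallow).
−αΔT = 2.08 × 10⁻⁴; βΔS = 3.976 × 10⁻⁴; sum Δρ/ρ₀ = 6.056 × 10⁻⁴.
Δρ/ρ₀ > 0, so Δρ > 0: deeper water is denser → statically stable.

stable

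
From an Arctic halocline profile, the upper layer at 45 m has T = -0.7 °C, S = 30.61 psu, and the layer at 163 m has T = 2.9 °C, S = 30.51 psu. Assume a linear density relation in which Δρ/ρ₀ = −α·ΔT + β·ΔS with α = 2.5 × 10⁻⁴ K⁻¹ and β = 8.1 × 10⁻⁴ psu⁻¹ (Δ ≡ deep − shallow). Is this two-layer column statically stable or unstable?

ΔT = 2.9 − -0.7 = +3.6 K and ΔS = 30.51 − 30.61 = -0.10 psu (deep − shallow).
−αΔT = -9.00 × 10⁻⁴; βΔS = -8.10 × 10⁻⁵; sum Δρ/ρ₀ = -9.81 × 10⁻⁴.
Δρ/ρ₀ < 0, so Δρ < 0: deeper water is lighter → statically unstable; the column would overturn.

unstable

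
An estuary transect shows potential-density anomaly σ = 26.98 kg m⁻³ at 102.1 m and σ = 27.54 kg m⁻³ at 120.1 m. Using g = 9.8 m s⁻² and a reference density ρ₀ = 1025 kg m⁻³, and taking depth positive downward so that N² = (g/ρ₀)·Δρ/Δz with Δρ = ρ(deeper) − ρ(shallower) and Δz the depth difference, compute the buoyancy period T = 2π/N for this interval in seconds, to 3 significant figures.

Δρ = 1027.54 − 1026.98 = 0.56 kg m⁻³ over Δz = 120.1 − 102.1 = 18 m.
N² = (9.8/1025) × (0.56/18) = 2.9745 × 10⁻⁴ s⁻².
N = √(2.9745 × 10⁻⁴) = 0.017247 rad s⁻¹, so T = 2π/N = 364.31 s ≈ 364 s.

364 s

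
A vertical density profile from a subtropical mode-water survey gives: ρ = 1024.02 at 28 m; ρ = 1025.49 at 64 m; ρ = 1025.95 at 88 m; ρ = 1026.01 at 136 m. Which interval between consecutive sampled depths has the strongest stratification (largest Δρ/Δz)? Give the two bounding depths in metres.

Compute the density gradient over each adjacent pair:
  28–64 m: Δρ/Δz = 1.47/36 = 0.041 kg m⁻⁴
  64–88 m: Δρ/Δz = 0.46/24 = 0.019 kg m⁻⁴
  88–136 m: Δρ/Δz = 0.06/48 = 1.3 × 10⁻³ kg m⁻⁴
The largest gradient is in the 28–64 m interval — the pycnocline.

28–64 m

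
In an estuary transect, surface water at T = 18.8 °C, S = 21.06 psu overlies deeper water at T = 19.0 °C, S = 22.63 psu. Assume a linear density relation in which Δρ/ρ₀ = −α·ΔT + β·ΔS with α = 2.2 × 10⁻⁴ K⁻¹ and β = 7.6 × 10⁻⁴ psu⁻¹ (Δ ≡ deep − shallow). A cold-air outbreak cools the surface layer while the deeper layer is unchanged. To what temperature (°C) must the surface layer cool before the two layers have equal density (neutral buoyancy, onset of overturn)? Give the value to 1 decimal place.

13.6 °C

Neutral buoyancy requires Δρ = 0, i.e. −α(T_deep − T_surf′) + β(S_deep − S_surf) = 0.
T_surf′ = T_deep − (β/α)·ΔS = 19.0 − (7.6 × 10⁻⁴/2.2 × 10⁻⁴)·(+1.57) = 13.576 °C.
Cooling required: 18.8 − (13.576) = 5.224 °C.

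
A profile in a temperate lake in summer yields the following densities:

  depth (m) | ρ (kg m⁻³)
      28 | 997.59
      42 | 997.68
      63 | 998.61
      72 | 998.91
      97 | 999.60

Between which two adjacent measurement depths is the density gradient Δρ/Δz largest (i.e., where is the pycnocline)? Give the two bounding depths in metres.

Compute the density gradient over each adjacent pair:
  28–42 m: Δρ/Δz = 0.09/14 = 6.4 × 10⁻³ kg m⁻⁴
  42–63 m: Δρ/Δz = 0.93/21 = 0.044 kg m⁻⁴
  63–72 m: Δρ/Δz = 0.30/9 = 0.033 kg m⁻⁴
  72–97 m: Δρ/Δz = 0.69/25 = 0.028 kg m⁻⁴
The largest gradient is in the 42–63 m interval — the pycnocline.

42–63 m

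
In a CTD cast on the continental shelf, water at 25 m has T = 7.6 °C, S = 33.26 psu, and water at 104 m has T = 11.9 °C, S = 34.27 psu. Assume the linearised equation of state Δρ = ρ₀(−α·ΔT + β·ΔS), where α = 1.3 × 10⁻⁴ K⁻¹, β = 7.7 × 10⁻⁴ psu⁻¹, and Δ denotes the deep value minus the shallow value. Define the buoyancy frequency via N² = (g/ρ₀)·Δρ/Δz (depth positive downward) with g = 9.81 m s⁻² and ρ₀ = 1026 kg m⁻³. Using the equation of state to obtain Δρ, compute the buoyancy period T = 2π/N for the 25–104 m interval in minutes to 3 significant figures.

ΔT = +4.3 K, ΔS = +1.01 psu (deep − shallow).
Δρ/ρ₀ = −αΔT + βΔS = -5.59 × 10⁻⁴ + 7.777 × 10⁻⁴ = 2.187 × 10⁻⁴, so Δρ ≈ 0.2244 kg m⁻³.
N² = (g/ρ₀)·Δρ/Δz = g·(Δρ/ρ₀)/Δz = 9.81 × 2.187 × 10⁻⁴ / 79 = 2.7158 × 10⁻⁵ s⁻².
N = √(2.7158 × 10⁻⁵) = 5.2113 × 10⁻³ rad s⁻¹ → T = 2π/N = 1.2057 × 10³ s = 20.095 min ≈ 20.1 min.

20.1 min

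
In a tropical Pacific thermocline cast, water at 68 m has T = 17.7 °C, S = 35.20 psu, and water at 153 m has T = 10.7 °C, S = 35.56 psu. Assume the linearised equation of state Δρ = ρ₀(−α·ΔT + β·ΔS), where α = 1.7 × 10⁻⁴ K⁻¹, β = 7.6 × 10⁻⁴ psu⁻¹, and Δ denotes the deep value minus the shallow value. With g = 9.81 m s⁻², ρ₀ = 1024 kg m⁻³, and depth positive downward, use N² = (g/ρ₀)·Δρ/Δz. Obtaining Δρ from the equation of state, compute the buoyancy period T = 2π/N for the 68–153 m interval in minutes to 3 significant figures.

8.06 min

ΔT = -7.0 K, ΔS = +0.36 psu (deep − shallow).
Δρ/ρ₀ = −αΔT + βΔS = 1.19 × 10⁻³ + 2.736 × 10⁻⁴ = 1.4636 × 10⁻³, so Δρ ≈ 1.499 kg m⁻³.
N² = (g/ρ₀)·Δρ/Δz = g·(Δρ/ρ₀)/Δz = 9.81 × 1.4636 × 10⁻³ / 85 = 1.6892 × 10⁻⁴ s⁻².
N = √(1.6892 × 10⁻⁴) = 0.012997 rad s⁻¹ → T = 2π/N = 483.43 s = 8.0572 min ≈ 8.06 min.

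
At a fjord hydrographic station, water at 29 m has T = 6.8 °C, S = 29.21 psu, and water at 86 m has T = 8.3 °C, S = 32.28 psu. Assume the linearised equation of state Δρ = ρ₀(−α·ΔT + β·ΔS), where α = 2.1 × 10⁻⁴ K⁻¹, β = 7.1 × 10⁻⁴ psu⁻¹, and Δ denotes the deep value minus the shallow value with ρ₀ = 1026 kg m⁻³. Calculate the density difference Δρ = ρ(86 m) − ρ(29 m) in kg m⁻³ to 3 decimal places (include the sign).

ΔT = +1.5 K, ΔS = +3.07 psu (deep − shallow).
Δρ/ρ₀ = −(2.1 × 10⁻⁴)(+1.5) + (7.1 × 10⁻⁴)(+3.07) = 1.8647 × 10⁻³.
Δρ = 1026 × (1.8647 × 10⁻³) = +1.913 kg m⁻³.
Positive Δρ: denser below, stable.

+1.913 kg m⁻³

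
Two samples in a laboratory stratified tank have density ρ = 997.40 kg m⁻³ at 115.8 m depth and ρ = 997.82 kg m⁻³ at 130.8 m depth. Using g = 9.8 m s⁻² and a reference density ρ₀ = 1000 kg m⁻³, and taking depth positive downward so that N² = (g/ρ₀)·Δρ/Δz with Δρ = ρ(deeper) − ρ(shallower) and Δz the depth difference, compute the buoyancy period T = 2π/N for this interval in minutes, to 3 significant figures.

6.32 min

Δρ = 997.82 − 997.40 = 0.42 kg m⁻³ over Δz = 130.8 − 115.8 = 15 m.
N² = (9.8/1000) × (0.42/15) = 2.7440 × 10⁻⁴ s⁻².
N = √(2.7440 × 10⁻⁴) = 0.016565 rad s⁻¹, so T = 2π/N = 379.30 s = 6.3217 min ≈ 6.32 min.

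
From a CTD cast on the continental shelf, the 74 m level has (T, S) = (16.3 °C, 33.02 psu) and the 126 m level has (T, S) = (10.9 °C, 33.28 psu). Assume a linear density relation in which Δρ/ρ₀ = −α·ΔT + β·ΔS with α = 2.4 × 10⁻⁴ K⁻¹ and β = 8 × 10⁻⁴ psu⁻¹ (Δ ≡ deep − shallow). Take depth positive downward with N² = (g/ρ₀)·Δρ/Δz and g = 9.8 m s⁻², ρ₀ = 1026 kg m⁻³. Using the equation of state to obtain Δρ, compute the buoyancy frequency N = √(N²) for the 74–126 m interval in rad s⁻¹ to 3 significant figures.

ΔT = -5.4 K, ΔS = +0.26 psu (deep − shallow).
Δρ/ρ₀ = −αΔT + βΔS = 1.296 × 10⁻³ + 2.08 × 10⁻⁴ = 1.504 × 10⁻³, so Δρ ≈ 1.543 kg m⁻³.
N² = (g/ρ₀)·Δρ/Δz = g·(Δρ/ρ₀)/Δz = 9.8 × 1.504 × 10⁻³ / 52 = 2.8345 × 10⁻⁴ s⁻².
N = √(2.8345 × 10⁻⁴) = 0.016836 rad s⁻¹ ≈ 0.0168 rad s⁻¹.

0.0168 rad s⁻¹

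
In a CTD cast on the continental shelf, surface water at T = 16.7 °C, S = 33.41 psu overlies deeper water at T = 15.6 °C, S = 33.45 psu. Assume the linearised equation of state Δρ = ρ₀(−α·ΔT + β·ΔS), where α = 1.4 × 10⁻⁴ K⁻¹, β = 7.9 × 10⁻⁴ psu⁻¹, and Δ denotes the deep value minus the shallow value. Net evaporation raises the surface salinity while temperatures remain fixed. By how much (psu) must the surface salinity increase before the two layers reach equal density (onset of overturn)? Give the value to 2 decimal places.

Neutral buoyancy requires −α(T_deep − T_surf) + β(S_deep − S_surf′) = 0.
S_surf′ = S_deep − (α/β)·ΔT = 33.45 − (1.4 × 10⁻⁴/7.9 × 10⁻⁴)·(-1.1) = 33.6449 psu.
Increase required: 33.6449 − 33.41 = 0.2349 psu.

0.23 psu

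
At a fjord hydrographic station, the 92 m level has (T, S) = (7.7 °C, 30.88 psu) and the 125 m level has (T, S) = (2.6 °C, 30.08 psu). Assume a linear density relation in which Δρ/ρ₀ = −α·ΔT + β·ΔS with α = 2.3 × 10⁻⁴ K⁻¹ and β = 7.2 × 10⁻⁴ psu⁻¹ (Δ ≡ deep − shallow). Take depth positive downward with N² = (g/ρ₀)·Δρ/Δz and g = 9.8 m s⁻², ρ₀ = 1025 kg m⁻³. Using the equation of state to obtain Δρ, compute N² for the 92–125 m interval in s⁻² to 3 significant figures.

ΔT = -5.1 K, ΔS = -0.80 psu (deep − shallow).
Δρ/ρ₀ = −αΔT + βΔS = 1.173 × 10⁻³ − 5.76 × 10⁻⁴ = 5.97 × 10⁻⁴, so Δρ ≈ 0.6119 kg m⁻³.
N² = (g/ρ₀)·Δρ/Δz = g·(Δρ/ρ₀)/Δz = 9.8 × 5.97 × 10⁻⁴ / 33 = 1.7729 × 10⁻⁴ s⁻² ≈ 1.77 × 10⁻⁴ s⁻².

1.77 × 10⁻⁴ s⁻²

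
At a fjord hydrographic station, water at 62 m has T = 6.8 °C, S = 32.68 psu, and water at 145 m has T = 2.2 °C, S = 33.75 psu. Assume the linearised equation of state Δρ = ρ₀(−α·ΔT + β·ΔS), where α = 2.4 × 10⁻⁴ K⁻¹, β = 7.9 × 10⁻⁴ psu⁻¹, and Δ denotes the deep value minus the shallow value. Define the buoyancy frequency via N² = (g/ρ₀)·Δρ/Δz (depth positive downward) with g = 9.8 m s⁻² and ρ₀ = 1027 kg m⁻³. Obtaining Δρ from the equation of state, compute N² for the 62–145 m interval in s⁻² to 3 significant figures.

2.30 × 10⁻⁴ s⁻²

ΔT = -4.6 K, ΔS = +1.07 psu (deep − shallow).
Δρ/ρ₀ = −αΔT + βΔS = 1.104 × 10⁻³ + 8.453 × 10⁻⁴ = 1.9493 × 10⁻³, so Δρ ≈ 2.002 kg m⁻³.
N² = (g/ρ₀)·Δρ/Δz = g·(Δρ/ρ₀)/Δz = 9.8 × 1.9493 × 10⁻³ / 83 = 2.3016 × 10⁻⁴ s⁻² ≈ 2.30 × 10⁻⁴ s⁻².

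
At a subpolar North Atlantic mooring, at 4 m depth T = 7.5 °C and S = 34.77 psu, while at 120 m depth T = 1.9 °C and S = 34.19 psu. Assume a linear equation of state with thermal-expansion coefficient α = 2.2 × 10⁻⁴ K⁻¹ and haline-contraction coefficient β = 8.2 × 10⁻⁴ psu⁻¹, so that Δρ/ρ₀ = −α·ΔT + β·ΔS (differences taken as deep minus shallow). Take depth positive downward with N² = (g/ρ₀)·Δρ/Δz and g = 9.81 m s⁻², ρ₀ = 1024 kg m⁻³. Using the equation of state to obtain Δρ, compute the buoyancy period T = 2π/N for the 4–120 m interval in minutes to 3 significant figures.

13.1 min

ΔT = -5.6 K, ΔS = -0.58 psu (deep − shallow).
Δρ/ρ₀ = −αΔT + βΔS = 1.232 × 10⁻³ − 4.756 × 10⁻⁴ = 7.564 × 10⁻⁴, so Δρ ≈ 0.7746 kg m⁻³.
N² = (g/ρ₀)·Δρ/Δz = g·(Δρ/ρ₀)/Δz = 9.81 × 7.564 × 10⁻⁴ / 116 = 6.3968 × 10⁻⁵ s⁻².
N = √(6.3968 × 10⁻⁵) = 7.9980 × 10⁻³ rad s⁻¹ → T = 2π/N = 785.59 s = 13.093 min ≈ 13.1 min.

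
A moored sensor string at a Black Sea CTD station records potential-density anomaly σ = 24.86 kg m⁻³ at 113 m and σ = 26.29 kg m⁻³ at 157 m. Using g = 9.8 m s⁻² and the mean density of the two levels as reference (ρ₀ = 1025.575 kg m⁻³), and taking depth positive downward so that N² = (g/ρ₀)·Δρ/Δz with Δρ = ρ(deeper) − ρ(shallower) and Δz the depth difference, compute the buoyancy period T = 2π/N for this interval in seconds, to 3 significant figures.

Δρ = 1026.29 − 1024.86 = 1.43 kg m⁻³ over Δz = 157 − 113 = 44 m.
N² = (9.8/1025.575) × (1.43/44) = 3.1056 × 10⁻⁴ s⁻².
N = √(3.1056 × 10⁻⁴) = 0.017623 rad s⁻¹, so T = 2π/N = 356.53 s ≈ 357 s.

357 s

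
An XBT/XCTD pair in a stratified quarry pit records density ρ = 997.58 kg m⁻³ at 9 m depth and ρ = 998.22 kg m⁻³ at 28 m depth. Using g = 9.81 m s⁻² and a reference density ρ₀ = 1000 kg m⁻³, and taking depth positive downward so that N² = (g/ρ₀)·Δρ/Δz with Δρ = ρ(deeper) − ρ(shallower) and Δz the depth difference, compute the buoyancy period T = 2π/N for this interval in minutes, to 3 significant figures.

5.76 min

Δρ = 998.22 − 997.58 = 0.64 kg m⁻³ over Δz = 28 − 9 = 19 m.
N² = (9.81/1000) × (0.64/19) = 3.3044 × 10⁻⁴ s⁻².
N = √(3.3044 × 10⁻⁴) = 0.018178 rad s⁻¹, so T = 2π/N = 345.65 s = 5.7608 min ≈ 5.76 min.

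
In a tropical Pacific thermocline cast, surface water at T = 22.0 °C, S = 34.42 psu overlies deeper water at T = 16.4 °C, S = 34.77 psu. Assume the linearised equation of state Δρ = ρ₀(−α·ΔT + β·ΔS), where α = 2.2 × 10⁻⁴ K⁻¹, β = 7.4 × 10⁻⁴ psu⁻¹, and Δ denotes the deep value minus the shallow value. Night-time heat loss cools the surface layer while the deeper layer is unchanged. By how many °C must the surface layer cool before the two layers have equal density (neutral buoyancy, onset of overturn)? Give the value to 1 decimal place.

Neutral buoyancy requires Δρ = 0, i.e. −α(T_deep − T_surf′) + β(S_deep − S_surf) = 0.
T_surf′ = T_deep − (β/α)·ΔS = 16.4 − (7.4 × 10⁻⁴/2.2 × 10⁻⁴)·(+0.35) = 15.223 °C.
Cooling required: 22.0 − (15.223) = 6.777 °C.

6.8 °C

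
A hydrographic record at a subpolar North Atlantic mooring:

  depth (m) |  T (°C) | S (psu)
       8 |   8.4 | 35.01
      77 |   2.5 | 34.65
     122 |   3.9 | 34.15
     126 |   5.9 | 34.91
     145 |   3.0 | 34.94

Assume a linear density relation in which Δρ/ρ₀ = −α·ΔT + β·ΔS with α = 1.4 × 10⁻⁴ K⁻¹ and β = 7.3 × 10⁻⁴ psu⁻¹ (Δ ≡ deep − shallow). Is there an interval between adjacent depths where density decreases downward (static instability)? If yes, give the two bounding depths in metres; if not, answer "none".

77–122 m

Evaluate Δρ/ρ₀ = −αΔT + βΔS across each adjacent pair:
  8–77 m: −αΔT+βΔS = −(1.4 × 10⁻⁴)(-5.9)+(7.3 × 10⁻⁴)(-0.36) = 5.6 × 10⁻⁴ → stable
  77–122 m: −αΔT+βΔS = −(1.4 × 10⁻⁴)(+1.4)+(7.3 × 10⁻⁴)(-0.50) = -5.6 × 10⁻⁴ → UNSTABLE
  122–126 m: −αΔT+βΔS = −(1.4 × 10⁻⁴)(+2.0)+(7.3 × 10⁻⁴)(+0.76) = 2.7 × 10⁻⁴ → stable
  126–145 m: −αΔT+βΔS = −(1.4 × 10⁻⁴)(-2.9)+(7.3 × 10⁻⁴)(+0.03) = 4.3 × 10⁻⁴ → stable
The 77–122 m interval has Δρ < 0: lighter water underlies denser water.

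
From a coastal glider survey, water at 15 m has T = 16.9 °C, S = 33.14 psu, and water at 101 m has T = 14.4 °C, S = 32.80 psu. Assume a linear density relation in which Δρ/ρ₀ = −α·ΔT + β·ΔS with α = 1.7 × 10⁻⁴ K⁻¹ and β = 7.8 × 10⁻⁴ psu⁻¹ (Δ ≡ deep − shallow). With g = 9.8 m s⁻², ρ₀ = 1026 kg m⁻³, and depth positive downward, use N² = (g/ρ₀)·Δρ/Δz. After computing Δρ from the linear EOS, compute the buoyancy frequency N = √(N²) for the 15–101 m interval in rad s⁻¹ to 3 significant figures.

4.27 × 10⁻³ rad s⁻¹

ΔT = -2.5 K, ΔS = -0.34 psu (deep − shallow).
Δρ/ρ₀ = −αΔT + βΔS = 4.25 × 10⁻⁴ − 2.652 × 10⁻⁴ = 1.598 × 10⁻⁴, so Δρ ≈ 0.1640 kg m⁻³.
N² = (g/ρ₀)·Δρ/Δz = g·(Δρ/ρ₀)/Δz = 9.8 × 1.598 × 10⁻⁴ / 86 = 1.8210 × 10⁻⁵ s⁻².
N = √(1.8210 × 10⁻⁵) = 4.2673 × 10⁻³ rad s⁻¹ ≈ 4.27 × 10⁻³ rad s⁻¹.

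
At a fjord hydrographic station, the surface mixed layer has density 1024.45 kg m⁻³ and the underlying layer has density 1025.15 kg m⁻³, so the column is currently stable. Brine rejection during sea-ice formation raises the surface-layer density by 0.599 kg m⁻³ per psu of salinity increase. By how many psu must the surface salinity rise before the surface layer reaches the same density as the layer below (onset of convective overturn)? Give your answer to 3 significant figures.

Density deficit of the surface layer: 1025.15 − 1024.45 = 0.7 kg m⁻³.
Required change = 0.7 / 0.599 = 1.17 psu.

1.17 psu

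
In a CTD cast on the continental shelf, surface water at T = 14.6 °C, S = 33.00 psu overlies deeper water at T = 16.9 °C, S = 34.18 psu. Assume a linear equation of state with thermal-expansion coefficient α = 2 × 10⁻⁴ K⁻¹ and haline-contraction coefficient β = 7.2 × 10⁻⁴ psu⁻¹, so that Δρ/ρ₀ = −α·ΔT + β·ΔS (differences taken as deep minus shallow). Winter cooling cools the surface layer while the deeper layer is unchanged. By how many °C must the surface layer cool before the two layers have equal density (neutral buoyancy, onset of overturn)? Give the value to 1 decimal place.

Neutral buoyancy requires Δρ = 0, i.e. −α(T_deep − T_surf′) + β(S_deep − S_surf) = 0.
T_surf′ = T_deep − (β/α)·ΔS = 16.9 − (7.2 × 10⁻⁴/2 × 10⁻⁴)·(+1.18) = 12.652 °C.
Cooling required: 14.6 − (12.652) = 1.948 °C.

1.9 °C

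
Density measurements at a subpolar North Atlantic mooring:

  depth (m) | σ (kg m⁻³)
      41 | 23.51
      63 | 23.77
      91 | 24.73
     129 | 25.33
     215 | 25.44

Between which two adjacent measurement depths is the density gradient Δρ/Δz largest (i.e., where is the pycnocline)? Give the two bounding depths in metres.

Compute the density gradient over each adjacent pair:
  41–63 m: Δρ/Δz = 0.26/22 = 0.012 kg m⁻⁴
  63–91 m: Δρ/Δz = 0.96/28 = 0.034 kg m⁻⁴
  91–129 m: Δρ/Δz = 0.60/38 = 0.016 kg m⁻⁴
  129–215 m: Δρ/Δz = 0.11/86 = 1.3 × 10⁻³ kg m⁻⁴
The largest gradient is in the 63–91 m interval — the pycnocline.

63–91 m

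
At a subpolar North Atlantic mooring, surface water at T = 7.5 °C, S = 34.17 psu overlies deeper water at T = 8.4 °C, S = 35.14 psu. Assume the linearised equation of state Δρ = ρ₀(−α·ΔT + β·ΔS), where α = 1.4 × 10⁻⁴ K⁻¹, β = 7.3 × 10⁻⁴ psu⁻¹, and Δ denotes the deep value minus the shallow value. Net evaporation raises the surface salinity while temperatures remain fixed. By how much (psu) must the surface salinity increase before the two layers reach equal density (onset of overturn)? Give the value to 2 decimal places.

Neutral buoyancy requires −α(T_deep − T_surf) + β(S_deep − S_surf′) = 0.
S_surf′ = S_deep − (α/β)·ΔT = 35.14 − (1.4 × 10⁻⁴/7.3 × 10⁻⁴)·(+0.9) = 34.9674 psu.
Increase required: 34.9674 − 34.17 = 0.7974 psu.

0.80 psu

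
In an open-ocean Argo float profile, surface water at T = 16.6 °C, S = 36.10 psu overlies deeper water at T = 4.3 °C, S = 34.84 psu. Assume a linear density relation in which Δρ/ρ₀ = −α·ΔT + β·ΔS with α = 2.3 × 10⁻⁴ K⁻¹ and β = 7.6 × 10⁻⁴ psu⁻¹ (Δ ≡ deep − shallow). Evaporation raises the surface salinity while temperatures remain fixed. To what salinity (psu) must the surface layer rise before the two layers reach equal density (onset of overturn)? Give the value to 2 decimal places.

Neutral buoyancy requires −α(T_deep − T_surf) + β(S_deep − S_surf′) = 0.
S_surf′ = S_deep − (α/β)·ΔT = 34.84 − (2.3 × 10⁻⁴/7.6 × 10⁻⁴)·(-12.3) = 38.5624 psu.
Increase required: 38.5624 − 36.10 = 2.4624 psu.

38.56 psu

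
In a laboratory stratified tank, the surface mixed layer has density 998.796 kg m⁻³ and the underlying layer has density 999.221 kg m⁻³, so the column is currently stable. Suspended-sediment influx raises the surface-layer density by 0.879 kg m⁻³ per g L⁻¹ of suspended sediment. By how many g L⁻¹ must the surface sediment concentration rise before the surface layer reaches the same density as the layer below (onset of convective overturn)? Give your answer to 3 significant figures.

Density deficit of the surface layer: 999.221 − 998.796 = 0.425 kg m⁻³.
Required change = 0.425 / 0.879 = 0.484 g L⁻¹.

0.484 g L⁻¹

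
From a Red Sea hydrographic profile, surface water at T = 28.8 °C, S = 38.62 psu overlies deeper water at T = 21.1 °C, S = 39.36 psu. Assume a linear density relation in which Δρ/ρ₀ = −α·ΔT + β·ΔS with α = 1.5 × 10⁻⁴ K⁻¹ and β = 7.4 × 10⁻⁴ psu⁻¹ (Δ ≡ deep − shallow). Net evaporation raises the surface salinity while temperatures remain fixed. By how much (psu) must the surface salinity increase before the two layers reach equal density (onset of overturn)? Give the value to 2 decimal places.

2.30 psu

Neutral buoyancy requires −α(T_deep − T_surf) + β(S_deep − S_surf′) = 0.
S_surf′ = S_deep − (α/β)·ΔT = 39.36 − (1.5 × 10⁻⁴/7.4 × 10⁻⁴)·(-7.7) = 40.9208 psu.
Increase required: 40.9208 − 38.62 = 2.3008 psu.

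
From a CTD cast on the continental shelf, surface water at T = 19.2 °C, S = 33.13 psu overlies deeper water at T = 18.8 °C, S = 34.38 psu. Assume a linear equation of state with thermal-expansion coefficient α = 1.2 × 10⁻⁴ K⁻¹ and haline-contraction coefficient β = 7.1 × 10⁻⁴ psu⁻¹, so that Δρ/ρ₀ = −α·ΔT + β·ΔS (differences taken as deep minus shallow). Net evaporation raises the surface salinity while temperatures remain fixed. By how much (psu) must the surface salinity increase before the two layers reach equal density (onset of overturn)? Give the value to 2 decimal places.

1.32 psu

Neutral buoyancy requires −α(T_deep − T_surf) + β(S_deep − S_surf′) = 0.
S_surf′ = S_deep − (α/β)·ΔT = 34.38 − (1.2 × 10⁻⁴/7.1 × 10⁻⁴)·(-0.4) = 34.4476 psu.
Increase required: 34.4476 − 33.13 = 1.3176 psu.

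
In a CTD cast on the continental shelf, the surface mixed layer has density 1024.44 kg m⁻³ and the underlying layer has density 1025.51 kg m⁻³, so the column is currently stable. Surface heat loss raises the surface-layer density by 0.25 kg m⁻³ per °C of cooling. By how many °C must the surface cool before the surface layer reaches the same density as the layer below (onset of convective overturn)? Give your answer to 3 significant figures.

4.28 °C

Density deficit of the surface layer: 1025.51 − 1024.44 = 1.07 kg m⁻³.
Required change = 1.07 / 0.25 = 4.28 °C.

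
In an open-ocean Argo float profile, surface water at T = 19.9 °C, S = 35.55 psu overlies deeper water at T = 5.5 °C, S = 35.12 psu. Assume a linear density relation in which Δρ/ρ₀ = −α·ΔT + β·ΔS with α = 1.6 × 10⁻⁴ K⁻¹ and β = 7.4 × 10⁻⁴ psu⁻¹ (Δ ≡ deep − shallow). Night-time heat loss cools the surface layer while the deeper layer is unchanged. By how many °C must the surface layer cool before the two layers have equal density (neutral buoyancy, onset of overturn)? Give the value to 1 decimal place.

Neutral buoyancy requires Δρ = 0, i.e. −α(T_deep − T_surf′) + β(S_deep − S_surf) = 0.
T_surf′ = T_deep − (β/α)·ΔS = 5.5 − (7.4 × 10⁻⁴/1.6 × 10⁻⁴)·(-0.43) = 7.489 °C.
Cooling required: 19.9 − (7.489) = 12.411 °C.

12.4 °C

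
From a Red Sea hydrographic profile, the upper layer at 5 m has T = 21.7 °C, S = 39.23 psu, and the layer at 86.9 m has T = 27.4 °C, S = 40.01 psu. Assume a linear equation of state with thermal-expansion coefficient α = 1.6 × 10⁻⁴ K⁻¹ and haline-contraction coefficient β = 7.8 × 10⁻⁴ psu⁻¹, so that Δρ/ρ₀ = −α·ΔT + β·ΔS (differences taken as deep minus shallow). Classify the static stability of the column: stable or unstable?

ΔT = 27.4 − 21.7 = +5.7 K and ΔS = 40.01 − 39.23 = +0.78 psu (deep − shallow).
−αΔT = -9.12 × 10⁻⁴; βΔS = 6.084 × 10⁻⁴; sum Δρ/ρ₀ = -3.036 × 10⁻⁴.
Δρ/ρ₀ < 0, so Δρ < 0: deeper water is lighter → statically unstable; the column would overturn.

unstable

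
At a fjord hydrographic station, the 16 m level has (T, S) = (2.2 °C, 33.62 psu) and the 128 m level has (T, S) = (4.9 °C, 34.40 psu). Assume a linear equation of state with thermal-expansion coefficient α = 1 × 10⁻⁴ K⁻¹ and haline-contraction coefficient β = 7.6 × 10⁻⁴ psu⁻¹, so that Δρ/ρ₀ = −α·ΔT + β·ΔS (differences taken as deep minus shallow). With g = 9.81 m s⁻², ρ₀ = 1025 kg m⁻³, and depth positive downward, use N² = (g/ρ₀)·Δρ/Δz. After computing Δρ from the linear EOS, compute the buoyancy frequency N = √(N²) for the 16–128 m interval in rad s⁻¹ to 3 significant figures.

ΔT = +2.7 K, ΔS = +0.78 psu (deep − shallow).
Δρ/ρ₀ = −αΔT + βΔS = -2.70 × 10⁻⁴ + 5.928 × 10⁻⁴ = 3.228 × 10⁻⁴, so Δρ ≈ 0.3309 kg m⁻³.
N² = (g/ρ₀)·Δρ/Δz = g·(Δρ/ρ₀)/Δz = 9.81 × 3.228 × 10⁻⁴ / 112 = 2.8274 × 10⁻⁵ s⁻².
N = √(2.8274 × 10⁻⁵) = 5.3173 × 10⁻³ rad s⁻¹ ≈ 5.32 × 10⁻³ rad s⁻¹.

5.32 × 10⁻³ rad s⁻¹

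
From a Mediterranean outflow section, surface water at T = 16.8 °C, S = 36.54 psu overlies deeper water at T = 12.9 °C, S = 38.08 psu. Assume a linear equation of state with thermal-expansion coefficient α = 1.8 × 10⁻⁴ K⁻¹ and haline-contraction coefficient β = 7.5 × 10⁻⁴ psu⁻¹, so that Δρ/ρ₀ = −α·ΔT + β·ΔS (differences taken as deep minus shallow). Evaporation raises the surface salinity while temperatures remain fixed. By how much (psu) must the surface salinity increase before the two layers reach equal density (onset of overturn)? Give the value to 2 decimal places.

Neutral buoyancy requires −α(T_deep − T_surf) + β(S_deep − S_surf′) = 0.
S_surf′ = S_deep − (α/β)·ΔT = 38.08 − (1.8 × 10⁻⁴/7.5 × 10⁻⁴)·(-3.9) = 39.0160 psu.
Increase required: 39.0160 − 36.54 = 2.4760 psu.

2.48 psu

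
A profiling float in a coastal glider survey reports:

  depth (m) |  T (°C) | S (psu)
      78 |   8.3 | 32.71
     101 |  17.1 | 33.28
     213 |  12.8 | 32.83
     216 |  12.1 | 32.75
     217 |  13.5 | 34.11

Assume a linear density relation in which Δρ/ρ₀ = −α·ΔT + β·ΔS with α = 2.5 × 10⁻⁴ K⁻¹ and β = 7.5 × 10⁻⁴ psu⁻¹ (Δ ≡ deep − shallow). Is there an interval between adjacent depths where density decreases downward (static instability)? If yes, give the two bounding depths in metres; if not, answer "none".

Evaluate Δρ/ρ₀ = −αΔT + βΔS across each adjacent pair:
  78–101 m: −αΔT+βΔS = −(2.5 × 10⁻⁴)(+8.8)+(7.5 × 10⁻⁴)(+0.57) = -1.8 × 10⁻³ → UNSTABLE
  101–213 m: −αΔT+βΔS = −(2.5 × 10⁻⁴)(-4.3)+(7.5 × 10⁻⁴)(-0.45) = 7.4 × 10⁻⁴ → stable
  213–216 m: −αΔT+βΔS = −(2.5 × 10⁻⁴)(-0.7)+(7.5 × 10⁻⁴)(-0.08) = 1.2 × 10⁻⁴ → stable
  216–217 m: −αΔT+βΔS = −(2.5 × 10⁻⁴)(+1.4)+(7.5 × 10⁻⁴)(+1.36) = 6.7 × 10⁻⁴ → stable
The 78–101 m interval has Δρ < 0: lighter water underlies denser water.

78–101 m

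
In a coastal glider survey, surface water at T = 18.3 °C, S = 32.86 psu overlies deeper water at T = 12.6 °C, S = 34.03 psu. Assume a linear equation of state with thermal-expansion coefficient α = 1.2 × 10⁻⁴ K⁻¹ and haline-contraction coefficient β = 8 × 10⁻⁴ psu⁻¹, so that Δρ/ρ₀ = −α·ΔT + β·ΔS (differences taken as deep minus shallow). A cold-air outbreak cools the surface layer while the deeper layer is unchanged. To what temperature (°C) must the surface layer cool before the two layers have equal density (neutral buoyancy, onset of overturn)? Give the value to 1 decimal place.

4.8 °C

Neutral buoyancy requires Δρ = 0, i.e. −α(T_deep − T_surf′) + β(S_deep − S_surf) = 0.
T_surf′ = T_deep − (β/α)·ΔS = 12.6 − (8 × 10⁻⁴/1.2 × 10⁻⁴)·(+1.17) = 4.800 °C.
Cooling required: 18.3 − (4.800) = 13.500 °C.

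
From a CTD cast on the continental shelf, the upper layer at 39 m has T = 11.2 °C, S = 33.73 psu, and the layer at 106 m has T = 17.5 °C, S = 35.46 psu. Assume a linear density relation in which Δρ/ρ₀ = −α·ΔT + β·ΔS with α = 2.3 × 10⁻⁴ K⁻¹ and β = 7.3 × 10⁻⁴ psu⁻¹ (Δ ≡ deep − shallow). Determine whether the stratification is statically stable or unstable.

unstable

ΔT = 17.5 − 11.2 = +6.3 K and ΔS = 35.46 − 33.73 = +1.73 psu (deep − shallow).
−αΔT = -1.449 × 10⁻³; βΔS = 1.2629 × 10⁻³; sum Δρ/ρ₀ = -1.861 × 10⁻⁴.
Δρ/ρ₀ < 0, so Δρ < 0: deeper water is lighter → statically unstable; the column would overturn.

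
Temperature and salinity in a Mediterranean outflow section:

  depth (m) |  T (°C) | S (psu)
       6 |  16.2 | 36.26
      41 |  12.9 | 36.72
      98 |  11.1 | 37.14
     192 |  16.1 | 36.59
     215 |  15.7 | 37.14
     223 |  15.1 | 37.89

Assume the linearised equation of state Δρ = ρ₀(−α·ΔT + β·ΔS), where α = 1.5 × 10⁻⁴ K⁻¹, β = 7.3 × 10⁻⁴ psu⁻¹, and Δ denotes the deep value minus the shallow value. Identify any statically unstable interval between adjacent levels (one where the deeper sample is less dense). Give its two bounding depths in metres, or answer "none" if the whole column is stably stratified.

Evaluate Δρ/ρ₀ = −αΔT + βΔS across each adjacent pair:
  6–41 m: −αΔT+βΔS = −(1.5 × 10⁻⁴)(-3.3)+(7.3 × 10⁻⁴)(+0.46) = 8.3 × 10⁻⁴ → stable
  41–98 m: −αΔT+βΔS = −(1.5 × 10⁻⁴)(-1.8)+(7.3 × 10⁻⁴)(+0.42) = 5.8 × 10⁻⁴ → stable
  98–192 m: −αΔT+βΔS = −(1.5 × 10⁻⁴)(+5.0)+(7.3 × 10⁻⁴)(-0.55) = -1.2 × 10⁻³ → UNSTABLE
  192–215 m: −αΔT+βΔS = −(1.5 × 10⁻⁴)(-0.4)+(7.3 × 10⁻⁴)(+0.55) = 4.6 × 10⁻⁴ → stable
  215–223 m: −αΔT+βΔS = −(1.5 × 10⁻⁴)(-0.6)+(7.3 × 10⁻⁴)(+0.75) = 6.4 × 10⁻⁴ → stable
The 98–192 m interval has Δρ < 0: lighter water underlies denser water.

98–192 m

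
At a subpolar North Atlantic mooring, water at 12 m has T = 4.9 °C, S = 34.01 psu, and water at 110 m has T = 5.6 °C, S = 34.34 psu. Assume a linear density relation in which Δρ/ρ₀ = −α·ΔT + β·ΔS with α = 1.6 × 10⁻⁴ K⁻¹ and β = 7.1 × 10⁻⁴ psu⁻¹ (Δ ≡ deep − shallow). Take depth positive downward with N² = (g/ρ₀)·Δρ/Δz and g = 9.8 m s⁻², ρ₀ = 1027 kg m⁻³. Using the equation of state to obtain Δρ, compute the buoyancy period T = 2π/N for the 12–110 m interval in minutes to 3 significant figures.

ΔT = +0.7 K, ΔS = +0.33 psu (deep − shallow).
Δρ/ρ₀ = −αΔT + βΔS = -1.12 × 10⁻⁴ + 2.343 × 10⁻⁴ = 1.223 × 10⁻⁴, so Δρ ≈ 0.1256 kg m⁻³.
N² = (g/ρ₀)·Δρ/Δz = g·(Δρ/ρ₀)/Δz = 9.8 × 1.223 × 10⁻⁴ / 98 = 1.2230 × 10⁻⁵ s⁻².
N = √(1.2230 × 10⁻⁵) = 3.4971 × 10⁻³ rad s⁻¹ → T = 2π/N = 1.7967 × 10³ s = 29.945 min ≈ 29.9 min.

29.9 min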